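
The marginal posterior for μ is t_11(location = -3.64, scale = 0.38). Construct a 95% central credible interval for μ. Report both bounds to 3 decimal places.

The t_11 distribution is symmetric; the 95% interval is -3.64 ± t·0.38 with t_{0.975,11} = 2.201.
Half-width: 2.201 × 0.38 = 0.836.
-3.64 − 0.836 = -4.476; -3.64 + 0.836 = -2.804.

[-4.476, -2.804]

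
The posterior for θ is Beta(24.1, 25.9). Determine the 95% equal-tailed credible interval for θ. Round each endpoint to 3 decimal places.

Posterior: Beta(24.1, 25.9).
Equal-tailed 95% interval: the 0.025 and 0.975 quantiles of Beta(24.1, 25.9).
Posterior mean ≈ 0.482, SD ≈ 0.070; a Normal approximation gives roughly [0.345, 0.619].
Exact: F⁻¹(0.025) = 0.346; F⁻¹(0.975) = 0.619.

[0.346, 0.619]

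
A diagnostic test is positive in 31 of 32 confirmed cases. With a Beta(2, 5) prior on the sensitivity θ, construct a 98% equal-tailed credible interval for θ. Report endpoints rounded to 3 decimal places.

Posterior: Beta(2+31, 5+1) = Beta(33, 6).
Equal-tailed 98% interval: the 0.01 and 0.99 quantiles of Beta(33, 6).
Posterior mean ≈ 0.846, SD ≈ 0.057; a Normal approximation gives roughly [0.713, 0.979].
Exact: F⁻¹(0.01) = 0.690; F⁻¹(0.99) = 0.951.

[0.690, 0.951]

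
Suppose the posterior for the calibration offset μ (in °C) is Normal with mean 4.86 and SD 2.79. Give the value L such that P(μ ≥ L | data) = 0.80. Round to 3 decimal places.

2.512

Need L with P(μ ≥ L) = 0.80: L = 4.86 − z_{0.2}·2.79.
z = 0.842; L = 4.86 − 0.842 × 2.79 = 2.512.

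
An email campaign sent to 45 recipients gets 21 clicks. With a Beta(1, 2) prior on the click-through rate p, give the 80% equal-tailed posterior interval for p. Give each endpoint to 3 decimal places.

Posterior: Beta(1+21, 2+24) = Beta(22, 26).
Equal-tailed 80% interval: the 0.1 and 0.9 quantiles of Beta(22, 26).
Posterior mean ≈ 0.458, SD ≈ 0.071; a Normal approximation gives roughly [0.367, 0.550].
Exact: F⁻¹(0.1) = 0.367; F⁻¹(0.9) = 0.551.

[0.367, 0.551]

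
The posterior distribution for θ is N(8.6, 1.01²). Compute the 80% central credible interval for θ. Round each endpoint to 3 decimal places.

[7.306, 9.894]

The posterior is symmetric, so the 80% equal-tailed interval is θ = 8.6 ± z·1.01 with z = 1.282.
Half-width: 1.282 × 1.01 = 1.294.
8.6 − 1.294 = 7.306; 8.6 + 1.294 = 9.894.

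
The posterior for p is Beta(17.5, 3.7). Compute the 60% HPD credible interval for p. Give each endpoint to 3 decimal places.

The posterior is unimodal and skewed, so the HPD interval has equal density at both endpoints and is the shortest 60% interval.
Solving f(0.786) = f(0.916) with F(0.916) − F(0.786) = 0.60 gives [0.786, 0.916].
For comparison, the equal-tailed interval is [0.760, 0.896]; the HPD is narrower and shifted toward the mode.

[0.786, 0.916]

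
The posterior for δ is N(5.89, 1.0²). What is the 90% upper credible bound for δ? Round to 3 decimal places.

Need U with P(δ ≤ U) = 0.90: U = 5.89 + z_{0.1}·1.0.
z = 1.282; U = 5.89 + 1.282 × 1.0 = 7.172.

7.172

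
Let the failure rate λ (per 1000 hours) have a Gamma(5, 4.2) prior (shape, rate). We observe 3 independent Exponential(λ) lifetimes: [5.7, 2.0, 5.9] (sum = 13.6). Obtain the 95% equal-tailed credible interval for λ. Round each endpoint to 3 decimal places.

[0.194, 0.810]

Posterior: Gamma(5+3, 4.2+13.6) = Gamma(8, 17.8) (shape, rate).
Equal-tailed 95% interval: Gamma(8, 17.8) quantiles at 0.025 and 0.975.
Posterior mean ≈ 0.449, SD ≈ 0.159; a Normal approximation gives roughly [0.138, 0.761].
Exact: lower = 0.194; upper = 0.810.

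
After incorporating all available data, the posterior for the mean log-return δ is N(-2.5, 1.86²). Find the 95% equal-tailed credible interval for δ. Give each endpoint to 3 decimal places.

The posterior is symmetric, so the 95% equal-tailed interval is δ = -2.5 ± z·1.86 with z = 1.960.
Half-width: 1.960 × 1.86 = 3.646.
-2.5 − 3.646 = -6.146; -2.5 + 3.646 = 1.146.

[-6.146, 1.146]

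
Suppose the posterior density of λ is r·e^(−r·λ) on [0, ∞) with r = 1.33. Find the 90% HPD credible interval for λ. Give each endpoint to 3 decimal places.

The exponential density is strictly decreasing on [0, ∞), so the HPD interval is anchored at 0: [0, q] with P(λ ≤ q) = 0.90.
q = −ln(1 − 0.90) / 1.33 = 2.3026 / 1.33 = 1.731.

[0.000, 1.731]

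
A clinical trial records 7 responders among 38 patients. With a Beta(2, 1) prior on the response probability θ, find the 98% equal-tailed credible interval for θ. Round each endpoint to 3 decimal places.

[0.093, 0.385]

Posterior: Beta(2+7, 1+31) = Beta(9, 32).
Equal-tailed 98% interval: the 0.01 and 0.99 quantiles of Beta(9, 32).
Posterior mean ≈ 0.220, SD ≈ 0.064; a Normal approximation gives roughly [0.071, 0.368].
Exact: F⁻¹(0.01) = 0.093; F⁻¹(0.99) = 0.385.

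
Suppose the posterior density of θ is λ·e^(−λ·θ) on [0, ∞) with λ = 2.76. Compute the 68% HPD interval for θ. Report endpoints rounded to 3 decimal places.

[0.000, 0.413]

The exponential density is strictly decreasing on [0, ∞), so the HPD interval is anchored at 0: [0, q] with P(θ ≤ q) = 0.68.
q = −ln(1 − 0.68) / 2.76 = 1.1394 / 2.76 = 0.413.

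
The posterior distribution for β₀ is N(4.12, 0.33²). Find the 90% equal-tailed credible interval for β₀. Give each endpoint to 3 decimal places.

[3.577, 4.663]

The posterior is symmetric, so the 90% equal-tailed interval is β₀ = 4.12 ± z·0.33 with z = 1.645.
Half-width: 1.645 × 0.33 = 0.543.
4.12 − 0.543 = 3.577; 4.12 + 0.543 = 4.663.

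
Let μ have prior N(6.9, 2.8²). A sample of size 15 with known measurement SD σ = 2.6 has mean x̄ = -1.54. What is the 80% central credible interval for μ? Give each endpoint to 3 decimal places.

[-1.918, -0.245]

Posterior precision = 1/2.8² + 15/2.6² = 0.1276 + 2.2189 = 2.3465, so posterior SD = 0.6528.
Posterior mean = (6.9/2.8² + 15·-1.54/2.6²) / 2.3465 = -1.0812.
Interval: -1.0812 ± 1.282 × 0.6528 → [-1.918, -0.245].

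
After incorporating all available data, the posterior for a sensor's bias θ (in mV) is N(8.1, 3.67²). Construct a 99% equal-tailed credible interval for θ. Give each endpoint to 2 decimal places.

The posterior is symmetric, so the 99% equal-tailed interval is θ = 8.1 ± z·3.67 with z = 2.576.
Half-width: 2.576 × 3.67 = 9.45.
8.1 − 9.45 = -1.35; 8.1 + 9.45 = 17.55.

[-1.35, 17.55]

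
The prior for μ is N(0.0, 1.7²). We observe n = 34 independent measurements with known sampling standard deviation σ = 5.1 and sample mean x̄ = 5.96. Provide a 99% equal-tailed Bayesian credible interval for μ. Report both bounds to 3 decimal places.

[2.709, 6.716]

Posterior precision = 1/1.7² + 34/5.1² = 0.3460 + 1.3072 = 1.6532, so posterior SD = 0.7777.
Posterior mean = (0.0/1.7² + 34·5.96/5.1²) / 1.6532 = 4.7126.
Interval: 4.7126 ± 2.576 × 0.7777 → [2.709, 6.716].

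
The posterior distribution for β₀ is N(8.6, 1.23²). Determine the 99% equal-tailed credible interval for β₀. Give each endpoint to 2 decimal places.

The posterior is symmetric, so the 99% equal-tailed interval is β₀ = 8.6 ± z·1.23 with z = 2.576.
Half-width: 2.576 × 1.23 = 3.17.
8.6 − 3.17 = 5.43; 8.6 + 3.17 = 11.77.

[5.43, 11.77]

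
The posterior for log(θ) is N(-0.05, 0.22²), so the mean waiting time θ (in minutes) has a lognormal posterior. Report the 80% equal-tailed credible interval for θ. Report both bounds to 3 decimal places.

On the log scale the 80% interval is -0.05 ± 1.282 × 0.22 = [-0.3319, 0.2319].
Exponentiate: [e^-0.3319, e^0.2319] = [0.718, 1.261].

[0.718, 1.261]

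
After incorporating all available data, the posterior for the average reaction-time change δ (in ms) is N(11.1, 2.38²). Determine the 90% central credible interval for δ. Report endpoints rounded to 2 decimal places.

The posterior is symmetric, so the 90% equal-tailed interval is δ = 11.1 ± z·2.38 with z = 1.645.
Half-width: 1.645 × 2.38 = 3.91.
11.1 − 3.91 = 7.19; 11.1 + 3.91 = 15.01.

[7.19, 15.01]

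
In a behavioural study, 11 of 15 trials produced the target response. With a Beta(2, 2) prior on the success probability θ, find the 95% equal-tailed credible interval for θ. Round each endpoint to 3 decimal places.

Posterior: Beta(2+11, 2+4) = Beta(13, 6).
Equal-tailed 95% interval: the 0.025 and 0.975 quantiles of Beta(13, 6).
Posterior mean ≈ 0.684, SD ≈ 0.104; a Normal approximation gives roughly [0.480, 0.888].
Exact: F⁻¹(0.025) = 0.465; F⁻¹(0.975) = 0.867.

[0.465, 0.867]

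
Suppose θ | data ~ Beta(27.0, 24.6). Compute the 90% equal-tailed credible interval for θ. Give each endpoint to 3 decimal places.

Posterior: Beta(27.0, 24.6).
Equal-tailed 90% interval: the 0.05 and 0.95 quantiles of Beta(27.0, 24.6).
Posterior mean ≈ 0.523, SD ≈ 0.069; a Normal approximation gives roughly [0.410, 0.637].
Exact: F⁻¹(0.05) = 0.409; F⁻¹(0.95) = 0.636.

[0.409, 0.636]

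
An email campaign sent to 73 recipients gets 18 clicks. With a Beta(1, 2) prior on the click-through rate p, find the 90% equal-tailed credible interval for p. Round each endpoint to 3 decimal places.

[0.173, 0.335]

Posterior: Beta(1+18, 2+55) = Beta(19, 57).
Equal-tailed 90% interval: the 0.05 and 0.95 quantiles of Beta(19, 57).
Posterior mean ≈ 0.250, SD ≈ 0.049; a Normal approximation gives roughly [0.169, 0.331].
Exact: F⁻¹(0.05) = 0.173; F⁻¹(0.95) = 0.335.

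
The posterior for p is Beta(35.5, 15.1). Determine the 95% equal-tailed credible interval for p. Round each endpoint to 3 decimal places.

Posterior: Beta(35.5, 15.1).
Equal-tailed 95% interval: the 0.025 and 0.975 quantiles of Beta(35.5, 15.1).
Posterior mean ≈ 0.702, SD ≈ 0.064; a Normal approximation gives roughly [0.577, 0.826].
Exact: F⁻¹(0.025) = 0.570; F⁻¹(0.975) = 0.818.

[0.570, 0.818]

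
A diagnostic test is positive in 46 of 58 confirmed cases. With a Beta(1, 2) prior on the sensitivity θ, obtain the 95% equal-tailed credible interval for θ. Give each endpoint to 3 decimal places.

Posterior: Beta(1+46, 2+12) = Beta(47, 14).
Equal-tailed 95% interval: the 0.025 and 0.975 quantiles of Beta(47, 14).
Posterior mean ≈ 0.770, SD ≈ 0.053; a Normal approximation gives roughly [0.666, 0.875].
Exact: F⁻¹(0.025) = 0.658; F⁻¹(0.975) = 0.866.

[0.658, 0.866]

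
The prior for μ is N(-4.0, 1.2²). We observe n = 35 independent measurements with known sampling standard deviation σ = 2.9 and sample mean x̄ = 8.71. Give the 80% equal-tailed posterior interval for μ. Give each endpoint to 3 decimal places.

[6.311, 7.474]

Posterior precision = 1/1.2² + 35/2.9² = 0.6944 + 4.1617 = 4.8562, so posterior SD = 0.4538.
Posterior mean = (-4.0/1.2² + 35·8.71/2.9²) / 4.8562 = 6.8924.
Interval: 6.8924 ± 1.282 × 0.4538 → [6.311, 7.474].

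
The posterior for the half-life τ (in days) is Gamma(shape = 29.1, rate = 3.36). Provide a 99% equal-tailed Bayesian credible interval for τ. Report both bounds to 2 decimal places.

Posterior: Gamma(shape 29.1, rate 3.36).
Equal-tailed 99% interval: Gamma(29.1, 3.36) quantiles at 0.005 and 0.995.
Posterior mean ≈ 8.66, SD ≈ 1.61; a Normal approximation gives roughly [4.53, 12.80].
Exact: lower = 5.08; upper = 13.35.

[5.08, 13.35]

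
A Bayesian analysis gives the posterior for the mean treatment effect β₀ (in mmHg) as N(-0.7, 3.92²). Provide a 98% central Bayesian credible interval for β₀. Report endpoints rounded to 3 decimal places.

The posterior is symmetric, so the 98% equal-tailed interval is β₀ = -0.7 ± z·3.92 with z = 2.326.
Half-width: 2.326 × 3.92 = 9.119.
-0.7 − 9.119 = -9.819; -0.7 + 9.119 = 8.419.

[-9.819, 8.419]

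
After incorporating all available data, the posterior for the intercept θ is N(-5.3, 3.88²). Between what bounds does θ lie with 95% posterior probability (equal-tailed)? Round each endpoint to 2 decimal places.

[-12.90, 2.30]

The posterior is symmetric, so the 95% equal-tailed interval is θ = -5.3 ± z·3.88 with z = 1.960.
Half-width: 1.960 × 3.88 = 7.60.
-5.3 − 7.60 = -12.90; -5.3 + 7.60 = 2.30.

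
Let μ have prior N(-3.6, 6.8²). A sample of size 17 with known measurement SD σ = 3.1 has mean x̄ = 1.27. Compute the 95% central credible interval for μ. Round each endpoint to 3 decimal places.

[-0.254, 2.676]

Posterior precision = 1/6.8² + 17/3.1² = 0.0216 + 1.7690 = 1.7906, so posterior SD = 0.7473.
Posterior mean = (-3.6/6.8² + 17·1.27/3.1²) / 1.7906 = 1.2112.
Interval: 1.2112 ± 1.960 × 0.7473 → [-0.254, 2.676].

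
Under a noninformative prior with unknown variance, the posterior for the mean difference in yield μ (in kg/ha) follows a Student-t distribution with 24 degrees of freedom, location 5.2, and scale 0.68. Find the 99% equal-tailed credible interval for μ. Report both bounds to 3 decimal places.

The t_24 distribution is symmetric; the 99% interval is 5.2 ± t·0.68 with t_{0.995,24} = 2.797.
Half-width: 2.797 × 0.68 = 1.902.
5.2 − 1.902 = 3.298; 5.2 + 1.902 = 7.102.

[3.298, 7.102]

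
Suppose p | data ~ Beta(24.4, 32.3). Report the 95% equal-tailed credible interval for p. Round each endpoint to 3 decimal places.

Posterior: Beta(24.4, 32.3).
Equal-tailed 95% interval: the 0.025 and 0.975 quantiles of Beta(24.4, 32.3).
Posterior mean ≈ 0.430, SD ≈ 0.065; a Normal approximation gives roughly [0.303, 0.558].
Exact: F⁻¹(0.025) = 0.305; F⁻¹(0.975) = 0.560.

[0.305, 0.560]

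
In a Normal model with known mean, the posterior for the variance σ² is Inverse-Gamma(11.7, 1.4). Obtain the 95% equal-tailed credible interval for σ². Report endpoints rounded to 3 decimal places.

[0.073, 0.234]

Inverse-Gamma(11.7, 1.4) quantiles: F⁻¹(0.025) and F⁻¹(0.975).
Equivalently, 1/σ² ~ Gamma(11.7, rate = 1.4); invert its 0.975 and 0.025 quantiles.
Posterior mean ≈ 0.131, SD ≈ 0.042; a Normal approximation gives roughly [0.049, 0.213].
Exact: lower = 0.073; upper = 0.234.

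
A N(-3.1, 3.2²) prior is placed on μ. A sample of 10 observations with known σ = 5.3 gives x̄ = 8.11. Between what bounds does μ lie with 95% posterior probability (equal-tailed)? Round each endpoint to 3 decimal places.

[2.787, 8.607]

Posterior precision = 1/3.2² + 10/5.3² = 0.0977 + 0.3560 = 0.4537, so posterior SD = 1.4847.
Posterior mean = (-3.1/3.2² + 10·8.11/5.3²) / 0.4537 = 5.6969.
Interval: 5.6969 ± 1.960 × 1.4847 → [2.787, 8.607].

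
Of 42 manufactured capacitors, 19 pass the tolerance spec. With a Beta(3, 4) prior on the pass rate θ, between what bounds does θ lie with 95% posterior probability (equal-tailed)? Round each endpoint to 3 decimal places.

Posterior: Beta(3+19, 4+23) = Beta(22, 27).
Equal-tailed 95% interval: the 0.025 and 0.975 quantiles of Beta(22, 27).
Posterior mean ≈ 0.449, SD ≈ 0.070; a Normal approximation gives roughly [0.311, 0.587].
Exact: F⁻¹(0.025) = 0.314; F⁻¹(0.975) = 0.588.

[0.314, 0.588]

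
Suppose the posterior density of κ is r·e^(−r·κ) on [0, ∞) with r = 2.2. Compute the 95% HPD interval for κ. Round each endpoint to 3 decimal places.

The exponential density is strictly decreasing on [0, ∞), so the HPD interval is anchored at 0: [0, q] with P(κ ≤ q) = 0.95.
q = −ln(1 − 0.95) / 2.2 = 2.9957 / 2.2 = 1.362.

[0.000, 1.362]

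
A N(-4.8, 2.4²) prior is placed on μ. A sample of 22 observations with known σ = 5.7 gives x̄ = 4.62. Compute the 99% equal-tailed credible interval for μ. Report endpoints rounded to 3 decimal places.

[-0.095, 5.490]

Posterior precision = 1/2.4² + 22/5.7² = 0.1736 + 0.6771 = 0.8507, so posterior SD = 1.0842.
Posterior mean = (-4.8/2.4² + 22·4.62/5.7²) / 0.8507 = 2.6977.
Interval: 2.6977 ± 2.576 × 1.0842 → [-0.095, 5.490].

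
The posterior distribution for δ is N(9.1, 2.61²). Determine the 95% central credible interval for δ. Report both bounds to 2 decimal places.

[3.98, 14.22]

The posterior is symmetric, so the 95% equal-tailed interval is δ = 9.1 ± z·2.61 with z = 1.960.
Half-width: 1.960 × 2.61 = 5.12.
9.1 − 5.12 = 3.98; 9.1 + 5.12 = 14.22.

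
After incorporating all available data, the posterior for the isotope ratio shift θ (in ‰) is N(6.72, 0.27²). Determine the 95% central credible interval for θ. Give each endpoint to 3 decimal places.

The posterior is symmetric, so the 95% equal-tailed interval is θ = 6.72 ± z·0.27 with z = 1.960.
Half-width: 1.960 × 0.27 = 0.529.
6.72 − 0.529 = 6.191; 6.72 + 0.529 = 7.249.

[6.191, 7.249]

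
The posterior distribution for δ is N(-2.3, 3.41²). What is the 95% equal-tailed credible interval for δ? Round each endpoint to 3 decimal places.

[-8.983, 4.383]

The posterior is symmetric, so the 95% equal-tailed interval is δ = -2.3 ± z·3.41 with z = 1.960.
Half-width: 1.960 × 3.41 = 6.683.
-2.3 − 6.683 = -8.983; -2.3 + 6.683 = 4.383.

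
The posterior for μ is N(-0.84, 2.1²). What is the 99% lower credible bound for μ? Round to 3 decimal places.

-5.725

Need L with P(μ ≥ L) = 0.99: L = -0.84 − z_{0.01}·2.1.
z = 2.326; L = -0.84 − 2.326 × 2.1 = -5.725.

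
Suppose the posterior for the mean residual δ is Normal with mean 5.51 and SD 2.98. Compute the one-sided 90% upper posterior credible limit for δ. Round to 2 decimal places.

9.33

Need U with P(δ ≤ U) = 0.90: U = 5.51 + z_{0.1}·2.98.
z = 1.282; U = 5.51 + 1.282 × 2.98 = 9.33.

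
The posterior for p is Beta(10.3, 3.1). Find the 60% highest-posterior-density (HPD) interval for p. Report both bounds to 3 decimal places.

The posterior is unimodal and skewed, so the HPD interval has equal density at both endpoints and is the shortest 60% interval.
Solving f(0.712) = f(0.896) with F(0.896) − F(0.712) = 0.60 gives [0.712, 0.896].
For comparison, the equal-tailed interval is [0.677, 0.867]; the HPD is narrower and shifted toward the mode.

[0.712, 0.896]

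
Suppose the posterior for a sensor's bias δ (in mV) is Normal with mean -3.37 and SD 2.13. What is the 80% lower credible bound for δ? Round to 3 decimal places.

Need L with P(δ ≥ L) = 0.80: L = -3.37 − z_{0.2}·2.13.
z = 0.842; L = -3.37 − 0.842 × 2.13 = -5.163.

-5.163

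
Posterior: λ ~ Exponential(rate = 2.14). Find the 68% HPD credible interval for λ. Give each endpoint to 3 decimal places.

[0.000, 0.532]

The exponential density is strictly decreasing on [0, ∞), so the HPD interval is anchored at 0: [0, q] with P(λ ≤ q) = 0.68.
q = −ln(1 − 0.68) / 2.14 = 1.1394 / 2.14 = 0.532.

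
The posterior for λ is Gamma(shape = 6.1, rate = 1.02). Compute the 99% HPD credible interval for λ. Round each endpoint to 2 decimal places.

The posterior is unimodal and skewed, so the HPD interval has equal density at both endpoints and is the shortest 99% interval.
Solving f(1.19) = f(13.22) with F(13.22) − F(1.19) = 0.99 gives [1.19, 13.22].
For comparison, the equal-tailed interval is [1.55, 14.02]; the HPD is narrower and shifted toward the mode.

[1.19, 13.22]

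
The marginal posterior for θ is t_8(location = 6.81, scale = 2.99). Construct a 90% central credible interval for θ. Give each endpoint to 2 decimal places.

[1.25, 12.37]

The t_8 distribution is symmetric; the 90% interval is 6.81 ± t·2.99 with t_{0.95,8} = 1.860.
Half-width: 1.860 × 2.99 = 5.56.
6.81 − 5.56 = 1.25; 6.81 + 5.56 = 12.37.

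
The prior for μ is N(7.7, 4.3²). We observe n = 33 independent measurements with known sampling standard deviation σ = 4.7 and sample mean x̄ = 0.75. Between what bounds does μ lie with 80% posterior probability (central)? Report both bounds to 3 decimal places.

[-0.037, 2.023]

Posterior precision = 1/4.3² + 33/4.7² = 0.0541 + 1.4939 = 1.5480, so posterior SD = 0.8037.
Posterior mean = (7.7/4.3² + 33·0.75/4.7²) / 1.5480 = 0.9928.
Interval: 0.9928 ± 1.282 × 0.8037 → [-0.037, 2.023].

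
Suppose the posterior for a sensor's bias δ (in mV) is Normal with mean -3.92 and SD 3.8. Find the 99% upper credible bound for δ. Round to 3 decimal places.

Need U with P(δ ≤ U) = 0.99: U = -3.92 + z_{0.01}·3.8.
z = 2.326; U = -3.92 + 2.326 × 3.8 = 4.920.

4.920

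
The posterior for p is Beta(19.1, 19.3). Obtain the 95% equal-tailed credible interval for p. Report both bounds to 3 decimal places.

[0.342, 0.653]

Posterior: Beta(19.1, 19.3).
Equal-tailed 95% interval: the 0.025 and 0.975 quantiles of Beta(19.1, 19.3).
Posterior mean ≈ 0.497, SD ≈ 0.080; a Normal approximation gives roughly [0.341, 0.654].
Exact: F⁻¹(0.025) = 0.342; F⁻¹(0.975) = 0.653.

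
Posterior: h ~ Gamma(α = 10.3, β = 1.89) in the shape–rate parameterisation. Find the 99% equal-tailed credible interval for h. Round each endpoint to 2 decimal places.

[2.06, 10.80]

Posterior: Gamma(shape 10.3, rate 1.89).
Equal-tailed 99% interval: Gamma(10.3, 1.89) quantiles at 0.005 and 0.995.
Posterior mean ≈ 5.45, SD ≈ 1.70; a Normal approximation gives roughly [1.08, 9.82].
Exact: lower = 2.06; upper = 10.80.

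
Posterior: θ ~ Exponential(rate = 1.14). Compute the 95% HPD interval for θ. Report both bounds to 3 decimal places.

The exponential density is strictly decreasing on [0, ∞), so the HPD interval is anchored at 0: [0, q] with P(θ ≤ q) = 0.95.
q = −ln(1 − 0.95) / 1.14 = 2.9957 / 1.14 = 2.628.

[0.000, 2.628]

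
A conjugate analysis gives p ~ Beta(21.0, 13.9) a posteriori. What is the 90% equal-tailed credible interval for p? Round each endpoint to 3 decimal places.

[0.464, 0.733]

Posterior: Beta(21.0, 13.9).
Equal-tailed 90% interval: the 0.05 and 0.95 quantiles of Beta(21.0, 13.9).
Posterior mean ≈ 0.602, SD ≈ 0.082; a Normal approximation gives roughly [0.467, 0.736].
Exact: F⁻¹(0.05) = 0.464; F⁻¹(0.95) = 0.733.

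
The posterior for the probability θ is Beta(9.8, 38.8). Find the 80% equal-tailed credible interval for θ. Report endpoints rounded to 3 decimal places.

[0.131, 0.277]

Posterior: Beta(9.8, 38.8).
Equal-tailed 80% interval: the 0.1 and 0.9 quantiles of Beta(9.8, 38.8).
Posterior mean ≈ 0.202, SD ≈ 0.057; a Normal approximation gives roughly [0.129, 0.275].
Exact: F⁻¹(0.1) = 0.131; F⁻¹(0.9) = 0.277.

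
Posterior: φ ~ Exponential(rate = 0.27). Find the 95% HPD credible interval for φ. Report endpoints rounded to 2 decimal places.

[0.00, 11.10]

The exponential density is strictly decreasing on [0, ∞), so the HPD interval is anchored at 0: [0, q] with P(φ ≤ q) = 0.95.
q = −ln(1 − 0.95) / 0.27 = 2.9957 / 0.27 = 11.10.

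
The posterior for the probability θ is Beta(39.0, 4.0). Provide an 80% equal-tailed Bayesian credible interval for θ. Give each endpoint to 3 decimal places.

Posterior: Beta(39.0, 4.0).
Equal-tailed 80% interval: the 0.1 and 0.9 quantiles of Beta(39.0, 4.0).
Posterior mean ≈ 0.907, SD ≈ 0.044; a Normal approximation gives roughly [0.851, 0.963].
Exact: F⁻¹(0.1) = 0.848; F⁻¹(0.9) = 0.958.

[0.848, 0.958]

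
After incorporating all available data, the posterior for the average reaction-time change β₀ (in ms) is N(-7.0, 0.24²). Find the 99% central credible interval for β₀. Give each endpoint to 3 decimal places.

[-7.618, -6.382]

The posterior is symmetric, so the 99% equal-tailed interval is β₀ = -7.0 ± z·0.24 with z = 2.576.
Half-width: 2.576 × 0.24 = 0.618.
-7.0 − 0.618 = -7.618; -7.0 + 0.618 = -6.382.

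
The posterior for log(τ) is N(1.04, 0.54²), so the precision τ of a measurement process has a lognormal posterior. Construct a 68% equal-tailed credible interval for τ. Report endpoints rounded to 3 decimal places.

[1.654, 4.840]

On the log scale the 68% interval is 1.04 ± 0.994 × 0.54 = [0.5030, 1.5770].
Exponentiate: [e^0.5030, e^1.5770] = [1.654, 4.840].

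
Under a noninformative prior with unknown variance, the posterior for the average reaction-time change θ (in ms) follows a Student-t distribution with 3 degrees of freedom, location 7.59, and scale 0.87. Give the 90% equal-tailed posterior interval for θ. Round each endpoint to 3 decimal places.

[5.543, 9.637]

The t_3 distribution is symmetric; the 90% interval is 7.59 ± t·0.87 with t_{0.95,3} = 2.353.
Half-width: 2.353 × 0.87 = 2.047.
7.59 − 2.047 = 5.543; 7.59 + 2.047 = 9.637.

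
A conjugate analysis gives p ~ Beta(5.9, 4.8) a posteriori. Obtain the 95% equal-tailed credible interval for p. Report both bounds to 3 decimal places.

Posterior: Beta(5.9, 4.8).
Equal-tailed 95% interval: the 0.025 and 0.975 quantiles of Beta(5.9, 4.8).
Posterior mean ≈ 0.551, SD ≈ 0.145; a Normal approximation gives roughly [0.266, 0.836].
Exact: F⁻¹(0.025) = 0.264; F⁻¹(0.975) = 0.821.

[0.264, 0.821]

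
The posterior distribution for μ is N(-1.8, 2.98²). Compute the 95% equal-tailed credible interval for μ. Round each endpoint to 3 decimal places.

[-7.641, 4.041]

The posterior is symmetric, so the 95% equal-tailed interval is μ = -1.8 ± z·2.98 with z = 1.960.
Half-width: 1.960 × 2.98 = 5.841.
-1.8 − 5.841 = -7.641; -1.8 + 5.841 = 4.041.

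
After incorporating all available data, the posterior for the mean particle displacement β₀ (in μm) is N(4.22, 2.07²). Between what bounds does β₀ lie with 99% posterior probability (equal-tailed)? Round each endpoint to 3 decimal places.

The posterior is symmetric, so the 99% equal-tailed interval is β₀ = 4.22 ± z·2.07 with z = 2.576.
Half-width: 2.576 × 2.07 = 5.332.
4.22 − 5.332 = -1.112; 4.22 + 5.332 = 9.552.

[-1.112, 9.552]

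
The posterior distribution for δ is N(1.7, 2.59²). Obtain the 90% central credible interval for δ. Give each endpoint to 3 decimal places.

[-2.560, 5.960]

The posterior is symmetric, so the 90% equal-tailed interval is δ = 1.7 ± z·2.59 with z = 1.645.
Half-width: 1.645 × 2.59 = 4.260.
1.7 − 4.260 = -2.560; 1.7 + 4.260 = 5.960.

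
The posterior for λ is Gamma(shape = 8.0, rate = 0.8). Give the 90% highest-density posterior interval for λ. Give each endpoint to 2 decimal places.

[4.33, 15.46]

The posterior is unimodal and skewed, so the HPD interval has equal density at both endpoints and is the shortest 90% interval.
Solving f(4.33) = f(15.46) with F(15.46) − F(4.33) = 0.90 gives [4.33, 15.46].
For comparison, the equal-tailed interval is [4.98, 16.44]; the HPD is narrower and shifted toward the mode.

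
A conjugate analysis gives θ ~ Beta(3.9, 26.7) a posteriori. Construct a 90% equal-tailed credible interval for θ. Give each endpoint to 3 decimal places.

[0.045, 0.237]

Posterior: Beta(3.9, 26.7).
Equal-tailed 90% interval: the 0.05 and 0.95 quantiles of Beta(3.9, 26.7).
Posterior mean ≈ 0.127, SD ≈ 0.059; a Normal approximation gives roughly [0.030, 0.225].
Exact: F⁻¹(0.05) = 0.045; F⁻¹(0.95) = 0.237.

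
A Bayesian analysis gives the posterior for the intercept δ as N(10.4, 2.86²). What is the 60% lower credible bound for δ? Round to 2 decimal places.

Need L with P(δ ≥ L) = 0.60: L = 10.4 − z_{0.4}·2.86.
z = 0.253; L = 10.4 − 0.253 × 2.86 = 9.68.

9.68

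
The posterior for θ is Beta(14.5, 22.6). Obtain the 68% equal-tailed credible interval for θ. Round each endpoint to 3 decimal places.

[0.311, 0.470]

Posterior: Beta(14.5, 22.6).
Equal-tailed 68% interval: the 0.16 and 0.84 quantiles of Beta(14.5, 22.6).
Posterior mean ≈ 0.391, SD ≈ 0.079; a Normal approximation gives roughly [0.312, 0.469].
Exact: F⁻¹(0.16) = 0.311; F⁻¹(0.84) = 0.470.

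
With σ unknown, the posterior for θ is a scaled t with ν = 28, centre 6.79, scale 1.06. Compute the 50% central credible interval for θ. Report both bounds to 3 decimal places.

[6.066, 7.514]

The t_28 distribution is symmetric; the 50% interval is 6.79 ± t·1.06 with t_{0.75,28} = 0.683.
Half-width: 0.683 × 1.06 = 0.724.
6.79 − 0.724 = 6.066; 6.79 + 0.724 = 7.514.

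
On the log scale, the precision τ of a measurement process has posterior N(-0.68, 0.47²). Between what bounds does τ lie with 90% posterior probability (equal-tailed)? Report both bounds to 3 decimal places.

[0.234, 1.098]

On the log scale the 90% interval is -0.68 ± 1.645 × 0.47 = [-1.4531, 0.0931].
Exponentiate: [e^-1.4531, e^0.0931] = [0.234, 1.098].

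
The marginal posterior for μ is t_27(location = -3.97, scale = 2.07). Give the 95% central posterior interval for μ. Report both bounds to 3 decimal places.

The t_27 distribution is symmetric; the 95% interval is -3.97 ± t·2.07 with t_{0.975,27} = 2.052.
Half-width: 2.052 × 2.07 = 4.247.
-3.97 − 4.247 = -8.217; -3.97 + 4.247 = 0.277.

[-8.217, 0.277]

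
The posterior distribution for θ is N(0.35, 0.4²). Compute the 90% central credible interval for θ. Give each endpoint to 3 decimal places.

[-0.308, 1.008]

The posterior is symmetric, so the 90% equal-tailed interval is θ = 0.35 ± z·0.4 with z = 1.645.
Half-width: 1.645 × 0.4 = 0.658.
0.35 − 0.658 = -0.308; 0.35 + 0.658 = 1.008.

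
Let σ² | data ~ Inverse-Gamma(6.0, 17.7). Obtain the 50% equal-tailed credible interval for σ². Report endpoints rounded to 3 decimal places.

[2.385, 4.195]

Inverse-Gamma(6.0, 17.7) quantiles: F⁻¹(0.25) and F⁻¹(0.75).
Equivalently, 1/σ² ~ Gamma(6.0, rate = 17.7); invert its 0.75 and 0.25 quantiles.
Posterior mean ≈ 3.540, SD ≈ 1.770; a Normal approximation gives roughly [2.346, 4.734].
Exact: lower = 2.385; upper = 4.195.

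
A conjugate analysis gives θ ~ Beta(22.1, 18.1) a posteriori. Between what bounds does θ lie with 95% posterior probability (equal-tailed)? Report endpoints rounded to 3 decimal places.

[0.396, 0.698]

Posterior: Beta(22.1, 18.1).
Equal-tailed 95% interval: the 0.025 and 0.975 quantiles of Beta(22.1, 18.1).
Posterior mean ≈ 0.550, SD ≈ 0.078; a Normal approximation gives roughly [0.398, 0.702].
Exact: F⁻¹(0.025) = 0.396; F⁻¹(0.975) = 0.698.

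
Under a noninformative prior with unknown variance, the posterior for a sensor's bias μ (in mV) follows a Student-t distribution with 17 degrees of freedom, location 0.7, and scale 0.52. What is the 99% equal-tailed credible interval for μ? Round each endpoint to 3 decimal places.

[-0.807, 2.207]

The t_17 distribution is symmetric; the 99% interval is 0.7 ± t·0.52 with t_{0.995,17} = 2.898.
Half-width: 2.898 × 0.52 = 1.507.
0.7 − 1.507 = -0.807; 0.7 + 1.507 = 2.207.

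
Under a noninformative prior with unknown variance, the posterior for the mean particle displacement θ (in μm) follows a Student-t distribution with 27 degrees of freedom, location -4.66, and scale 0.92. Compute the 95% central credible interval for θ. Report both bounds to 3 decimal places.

The t_27 distribution is symmetric; the 95% interval is -4.66 ± t·0.92 with t_{0.975,27} = 2.052.
Half-width: 2.052 × 0.92 = 1.888.
-4.66 − 1.888 = -6.548; -4.66 + 1.888 = -2.772.

[-6.548, -2.772]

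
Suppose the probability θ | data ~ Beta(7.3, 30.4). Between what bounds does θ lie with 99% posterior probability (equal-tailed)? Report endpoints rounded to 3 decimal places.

[0.063, 0.383]

Posterior: Beta(7.3, 30.4).
Equal-tailed 99% interval: the 0.005 and 0.995 quantiles of Beta(7.3, 30.4).
Posterior mean ≈ 0.194, SD ≈ 0.064; a Normal approximation gives roughly [0.030, 0.357].
Exact: F⁻¹(0.005) = 0.063; F⁻¹(0.995) = 0.383.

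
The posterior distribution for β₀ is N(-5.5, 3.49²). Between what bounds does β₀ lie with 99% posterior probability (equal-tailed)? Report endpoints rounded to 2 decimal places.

[-14.49, 3.49]

The posterior is symmetric, so the 99% equal-tailed interval is β₀ = -5.5 ± z·3.49 with z = 2.576.
Half-width: 2.576 × 3.49 = 8.99.
-5.5 − 8.99 = -14.49; -5.5 + 8.99 = 3.49.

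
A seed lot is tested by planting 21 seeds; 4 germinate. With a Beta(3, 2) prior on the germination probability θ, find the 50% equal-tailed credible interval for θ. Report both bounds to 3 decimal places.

Posterior: Beta(3+4, 2+17) = Beta(7, 19).
Equal-tailed 50% interval: the 0.25 and 0.75 quantiles of Beta(7, 19).
Posterior mean ≈ 0.269, SD ≈ 0.085; a Normal approximation gives roughly [0.212, 0.327].
Exact: F⁻¹(0.25) = 0.208; F⁻¹(0.75) = 0.325.

[0.208, 0.325]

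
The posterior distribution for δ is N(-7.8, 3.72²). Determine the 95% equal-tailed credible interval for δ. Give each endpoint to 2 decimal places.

[-15.09, -0.51]

The posterior is symmetric, so the 95% equal-tailed interval is δ = -7.8 ± z·3.72 with z = 1.960.
Half-width: 1.960 × 3.72 = 7.29.
-7.8 − 7.29 = -15.09; -7.8 + 7.29 = -0.51.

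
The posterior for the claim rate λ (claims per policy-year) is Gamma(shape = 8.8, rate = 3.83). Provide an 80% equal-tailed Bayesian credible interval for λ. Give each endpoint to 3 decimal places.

[1.378, 3.329]

Posterior: Gamma(shape 8.8, rate 3.83).
Equal-tailed 80% interval: Gamma(8.8, 3.83) quantiles at 0.1 and 0.9.
Posterior mean ≈ 2.298, SD ≈ 0.775; a Normal approximation gives roughly [1.305, 3.290].
Exact: lower = 1.378; upper = 3.329.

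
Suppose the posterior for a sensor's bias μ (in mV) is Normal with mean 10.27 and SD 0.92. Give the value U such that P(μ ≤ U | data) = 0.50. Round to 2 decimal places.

Need U with P(μ ≤ U) = 0.50: U = 10.27 + z_{0.5}·0.92.
z = 0.000; U = 10.27 + 0.000 × 0.92 = 10.27.

10.27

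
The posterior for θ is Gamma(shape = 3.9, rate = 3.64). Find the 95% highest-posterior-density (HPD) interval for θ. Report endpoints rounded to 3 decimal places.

The posterior is unimodal and skewed, so the HPD interval has equal density at both endpoints and is the shortest 95% interval.
Solving f(0.183) = f(2.142) with F(2.142) − F(0.183) = 0.95 gives [0.183, 2.142].
For comparison, the equal-tailed interval is [0.286, 2.367]; the HPD is narrower and shifted toward the mode.

[0.183, 2.142]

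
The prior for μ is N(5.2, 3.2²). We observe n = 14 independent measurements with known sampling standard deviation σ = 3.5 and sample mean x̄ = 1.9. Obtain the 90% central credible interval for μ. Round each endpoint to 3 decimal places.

Posterior precision = 1/3.2² + 14/3.5² = 0.0977 + 1.1429 = 1.2405, so posterior SD = 0.8978.
Posterior mean = (5.2/3.2² + 14·1.9/3.5²) / 1.2405 = 2.1598.
Interval: 2.1598 ± 1.645 × 0.8978 → [0.683, 3.637].

[0.683, 3.637]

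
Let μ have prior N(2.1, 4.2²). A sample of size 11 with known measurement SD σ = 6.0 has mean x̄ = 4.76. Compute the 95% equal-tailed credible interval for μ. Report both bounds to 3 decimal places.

Posterior precision = 1/4.2² + 11/6.0² = 0.0567 + 0.3056 = 0.3622, so posterior SD = 1.6615.
Posterior mean = (2.1/4.2² + 11·4.76/6.0²) / 0.3622 = 4.3437.
Interval: 4.3437 ± 1.960 × 1.6615 → [1.087, 7.600].

[1.087, 7.600]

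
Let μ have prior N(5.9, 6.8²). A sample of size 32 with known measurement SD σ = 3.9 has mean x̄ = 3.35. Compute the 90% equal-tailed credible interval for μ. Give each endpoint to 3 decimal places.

[2.248, 4.504]

Posterior precision = 1/6.8² + 32/3.9² = 0.0216 + 2.1039 = 2.1255, so posterior SD = 0.6859.
Posterior mean = (5.9/6.8² + 32·3.35/3.9²) / 2.1255 = 3.3759.
Interval: 3.3759 ± 1.645 × 0.6859 → [2.248, 4.504].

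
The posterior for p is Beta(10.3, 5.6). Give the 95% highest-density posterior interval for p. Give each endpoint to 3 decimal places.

The posterior is unimodal and skewed, so the HPD interval has equal density at both endpoints and is the shortest 95% interval.
Solving f(0.420) = f(0.865) with F(0.865) − F(0.420) = 0.95 gives [0.420, 0.865].
For comparison, the equal-tailed interval is [0.406, 0.854]; the HPD is narrower and shifted toward the mode.

[0.420, 0.865]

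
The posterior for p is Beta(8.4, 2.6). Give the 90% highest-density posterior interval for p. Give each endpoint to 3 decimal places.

[0.578, 0.959]

The posterior is unimodal and skewed, so the HPD interval has equal density at both endpoints and is the shortest 90% interval.
Solving f(0.578) = f(0.959) with F(0.959) − F(0.578) = 0.90 gives [0.578, 0.959].
For comparison, the equal-tailed interval is [0.536, 0.935]; the HPD is narrower and shifted toward the mode.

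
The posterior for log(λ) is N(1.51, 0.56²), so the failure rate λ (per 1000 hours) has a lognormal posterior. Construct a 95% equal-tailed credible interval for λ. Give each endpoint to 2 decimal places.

[1.51, 13.57]

On the log scale the 95% interval is 1.51 ± 1.960 × 0.56 = [0.4124, 2.6076].
Exponentiate: [e^0.4124, e^2.6076] = [1.51, 13.57].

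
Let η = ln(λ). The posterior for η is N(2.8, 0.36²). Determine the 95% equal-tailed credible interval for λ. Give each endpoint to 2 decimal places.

[8.12, 33.30]

On the log scale the 95% interval is 2.8 ± 1.960 × 0.36 = [2.0944, 3.5056].
Exponentiate: [e^2.0944, e^3.5056] = [8.12, 33.30].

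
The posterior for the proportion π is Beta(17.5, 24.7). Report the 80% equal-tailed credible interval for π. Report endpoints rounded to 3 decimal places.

Posterior: Beta(17.5, 24.7).
Equal-tailed 80% interval: the 0.1 and 0.9 quantiles of Beta(17.5, 24.7).
Posterior mean ≈ 0.415, SD ≈ 0.075; a Normal approximation gives roughly [0.319, 0.511].
Exact: F⁻¹(0.1) = 0.319; F⁻¹(0.9) = 0.512.

[0.319, 0.512]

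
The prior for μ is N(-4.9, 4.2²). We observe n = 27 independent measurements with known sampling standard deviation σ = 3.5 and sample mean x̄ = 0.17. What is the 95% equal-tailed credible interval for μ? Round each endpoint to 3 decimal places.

[-1.261, 1.346]

Posterior precision = 1/4.2² + 27/3.5² = 0.0567 + 2.2041 = 2.2608, so posterior SD = 0.6651.
Posterior mean = (-4.9/4.2² + 27·0.17/3.5²) / 2.2608 = 0.0429.
Interval: 0.0429 ± 1.960 × 0.6651 → [-1.261, 1.346].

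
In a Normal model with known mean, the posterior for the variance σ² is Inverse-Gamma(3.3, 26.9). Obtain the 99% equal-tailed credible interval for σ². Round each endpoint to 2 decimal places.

[2.75, 62.67]

Inverse-Gamma(3.3, 26.9) quantiles: F⁻¹(0.005) and F⁻¹(0.995).
Equivalently, 1/σ² ~ Gamma(3.3, rate = 26.9); invert its 0.995 and 0.005 quantiles.
Posterior mean ≈ 11.70, SD ≈ 10.26; a Normal approximation gives roughly [-14.73, 38.12].
Exact: lower = 2.75; upper = 62.67.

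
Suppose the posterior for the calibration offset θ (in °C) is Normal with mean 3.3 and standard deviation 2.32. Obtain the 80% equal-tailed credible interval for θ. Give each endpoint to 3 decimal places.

[0.327, 6.273]

The posterior is symmetric, so the 80% equal-tailed interval is θ = 3.3 ± z·2.32 with z = 1.282.
Half-width: 1.282 × 2.32 = 2.973.
3.3 − 2.973 = 0.327; 3.3 + 2.973 = 6.273.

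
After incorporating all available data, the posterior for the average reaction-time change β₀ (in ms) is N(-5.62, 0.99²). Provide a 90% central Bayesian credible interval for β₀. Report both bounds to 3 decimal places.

The posterior is symmetric, so the 90% equal-tailed interval is β₀ = -5.62 ± z·0.99 with z = 1.645.
Half-width: 1.645 × 0.99 = 1.628.
-5.62 − 1.628 = -7.248; -5.62 + 1.628 = -3.992.

[-7.248, -3.992]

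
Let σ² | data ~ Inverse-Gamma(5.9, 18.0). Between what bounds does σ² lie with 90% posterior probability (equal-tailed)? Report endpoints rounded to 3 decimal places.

[1.734, 7.066]

Inverse-Gamma(5.9, 18.0) quantiles: F⁻¹(0.05) and F⁻¹(0.95).
Equivalently, 1/σ² ~ Gamma(5.9, rate = 18.0); invert its 0.95 and 0.05 quantiles.
Posterior mean ≈ 3.673, SD ≈ 1.860; a Normal approximation gives roughly [0.614, 6.733].
Exact: lower = 1.734; upper = 7.066.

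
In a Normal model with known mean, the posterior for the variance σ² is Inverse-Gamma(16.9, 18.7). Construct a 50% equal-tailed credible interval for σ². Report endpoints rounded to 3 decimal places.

[0.961, 1.338]

Inverse-Gamma(16.9, 18.7) quantiles: F⁻¹(0.25) and F⁻¹(0.75).
Equivalently, 1/σ² ~ Gamma(16.9, rate = 18.7); invert its 0.75 and 0.25 quantiles.
Posterior mean ≈ 1.176, SD ≈ 0.305; a Normal approximation gives roughly [0.971, 1.382].
Exact: lower = 0.961; upper = 1.338.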